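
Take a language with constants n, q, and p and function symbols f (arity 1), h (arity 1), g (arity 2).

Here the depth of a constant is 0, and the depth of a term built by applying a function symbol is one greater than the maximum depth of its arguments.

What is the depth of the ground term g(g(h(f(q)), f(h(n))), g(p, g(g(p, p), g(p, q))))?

depth(f(q)) = 1 + depth(q) = 1 + 0 = 1
depth(h(f(q))) = 1 + depth(f(q)) = 1 + 1 = 2
depth(h(n)) = 1 + depth(n) = 1 + 0 = 1
depth(f(h(n))) = 1 + depth(h(n)) = 1 + 1 = 2
depth(g(h(f(q)), f(h(n)))) = 1 + max(2, 2) = 3
depth(g(p, p)) = 1 + max(0, 0) = 1
depth(g(p, q)) = 1 + max(0, 0) = 1
depth(g(g(p, p), g(p, q))) = 1 + max(1, 1) = 2
depth(g(p, g(g(p, p), g(p, q)))) = 1 + max(0, 2) = 3
depth(g(g(h(f(q)), f(h(n))), g(p, g(g(p, p), g(p, q))))) = 1 + max(3, 3) = 4

4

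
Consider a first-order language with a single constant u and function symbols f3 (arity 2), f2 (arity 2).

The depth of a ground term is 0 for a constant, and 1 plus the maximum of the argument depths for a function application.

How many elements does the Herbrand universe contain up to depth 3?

723

Count level by level. With function symbols f3/2, f2/2, the terms of depth ≤ k are the 1 constant together with each function applied to depth-≤(k−1) tuples, so N_k = 1 + N_{k-1}^2 + N_{k-1}^2.
N_0 = 1
N_1 = 1 + 1^2 + 1^2 = 3
N_2 = 1 + 3^2 + 3^2 = 19
N_3 = 1 + 19^2 + 19^2 = 723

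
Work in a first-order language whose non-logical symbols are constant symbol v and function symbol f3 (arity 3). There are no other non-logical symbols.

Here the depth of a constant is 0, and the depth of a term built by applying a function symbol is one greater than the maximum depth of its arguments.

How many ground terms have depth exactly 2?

7

Count level by level. With function symbols f3/3, the terms of depth ≤ k are the 1 constant together with each function applied to depth-≤(k−1) tuples, so N_k = 1 + N_{k-1}^3.
N_0 = 1
N_1 = 1 + 1^3 = 2
N_2 = 1 + 2^3 = 9
Terms of depth exactly 2: N_2 − N_1 = 9 − 2 = 7.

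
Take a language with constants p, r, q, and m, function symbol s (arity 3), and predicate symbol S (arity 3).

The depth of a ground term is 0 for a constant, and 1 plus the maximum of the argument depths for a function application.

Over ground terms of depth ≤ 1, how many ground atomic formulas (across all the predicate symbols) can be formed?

First count ground terms of depth ≤ 1.
Let N_k count ground terms of depth at most k. Each non-constant term of depth ≤ k is some function symbol applied to depth-≤(k−1) arguments, giving N_k = 4 + N_{k-1}^3.
N_0 = 4
N_1 = 4 + 4^3 = 68
So |H| = 68.
Ground atoms are formed by filling each argument slot of a predicate with a term from H, so an r-ary predicate gives |H|^r atoms:
  S: 68^3 = 314432
Total ground atoms: 314432.

314432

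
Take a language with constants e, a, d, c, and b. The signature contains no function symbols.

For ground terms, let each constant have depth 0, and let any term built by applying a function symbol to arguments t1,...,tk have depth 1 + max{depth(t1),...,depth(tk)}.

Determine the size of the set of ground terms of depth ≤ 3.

5

With no function symbols every ground term is a constant, so there are exactly 5 ground terms at every depth bound.
N_0 = 5
N_1 = 5
N_2 = 5
N_3 = 5
Explicitly: e, a, d, c, b.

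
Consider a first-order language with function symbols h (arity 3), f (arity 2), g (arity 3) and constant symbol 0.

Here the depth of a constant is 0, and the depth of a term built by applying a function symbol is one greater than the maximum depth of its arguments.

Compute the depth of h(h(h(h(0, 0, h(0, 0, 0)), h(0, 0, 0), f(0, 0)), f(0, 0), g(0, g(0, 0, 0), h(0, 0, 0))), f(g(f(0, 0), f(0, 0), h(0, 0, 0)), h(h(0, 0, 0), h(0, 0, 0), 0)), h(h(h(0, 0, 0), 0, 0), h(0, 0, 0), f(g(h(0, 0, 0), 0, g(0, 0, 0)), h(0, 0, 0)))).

depth(h(0, 0, 0)) = 1 + max(0, 0, 0) = 1
depth(h(0, 0, h(0, 0, 0))) = 1 + max(0, 0, 1) = 2
depth(f(0, 0)) = 1 + max(0, 0) = 1
depth(h(h(0, 0, h(0, 0, 0)), h(0, 0, 0), f(0, 0))) = 1 + max(2, 1, 1) = 3
depth(g(0, 0, 0)) = 1 + max(0, 0, 0) = 1
depth(g(0, g(0, 0, 0), h(0, 0, 0))) = 1 + max(0, 1, 1) = 2
depth(h(h(h(0, 0, h(0, 0, 0)), h(0, 0, 0), f(0, 0)), f(0, 0), g(0, g(0, 0, 0), h(0, 0, 0)))) = 1 + max(3, 1, 2) = 4
depth(g(f(0, 0), f(0, 0), h(0, 0, 0))) = 1 + max(1, 1, 1) = 2
depth(h(h(0, 0, 0), h(0, 0, 0), 0)) = 1 + max(1, 1, 0) = 2
depth(f(g(f(0, 0), f(0, 0), h(0, 0, 0)), h(h(0, 0, 0), h(0, 0, 0), 0))) = 1 + max(2, 2) = 3
depth(h(h(0, 0, 0), 0, 0)) = 1 + max(1, 0, 0) = 2
depth(g(h(0, 0, 0), 0, g(0, 0, 0))) = 1 + max(1, 0, 1) = 2
depth(f(g(h(0, 0, 0), 0, g(0, 0, 0)), h(0, 0, 0))) = 1 + max(2, 1) = 3
depth(h(h(h(0, 0, 0), 0, 0), h(0, 0, 0), f(g(h(0, 0, 0), 0, g(0, 0, 0)), h(0, 0, 0)))) = 1 + max(2, 1, 3) = 4
depth(h(h(h(h(0, 0, h(0, 0, 0)), h(0, 0, 0), f(0, 0)), f(0, 0), g(0, g(0, 0, 0), h(0, 0, 0))), f(g(f(0, 0), f(0, 0), h(0, 0, 0)), h(h(0, 0, 0), h(0, 0, 0), 0)), h(h(h(0, 0, 0), 0, 0), h(0, 0, 0), f(g(h(0, 0, 0), 0, g(0, 0, 0)), h(0, 0, 0))))) = 1 + max(4, 3, 4) = 5

5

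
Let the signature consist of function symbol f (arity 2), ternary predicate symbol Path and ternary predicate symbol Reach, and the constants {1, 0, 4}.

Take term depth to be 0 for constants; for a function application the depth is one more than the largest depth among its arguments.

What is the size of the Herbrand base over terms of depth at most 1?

3456

First count ground terms of depth ≤ 1.
If N_k denotes the number of depth-≤k ground terms, the 3 constants give N_0 = 3, and each function symbol of arity r contributes N_{k-1}^r new terms at level k: N_k = 3 + N_{k-1}^2.
N_0 = 3
N_1 = 3 + 3^2 = 12
So |H| = 12.
Each predicate of arity r yields |H|^r ground atoms (one per choice of an r-tuple from H):
  Path: 12^3 = 1728;  Reach: 12^3 = 1728
Total ground atoms: 1728 + 1728 = 3456.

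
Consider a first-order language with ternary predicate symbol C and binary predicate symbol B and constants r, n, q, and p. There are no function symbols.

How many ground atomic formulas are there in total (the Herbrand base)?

80

With no function symbols, the Herbrand universe is just the 4 constants.
Ground atoms per predicate: C: 4^3 = 64, B: 4^2 = 16.
Herbrand base size = 64 + 16 = 80.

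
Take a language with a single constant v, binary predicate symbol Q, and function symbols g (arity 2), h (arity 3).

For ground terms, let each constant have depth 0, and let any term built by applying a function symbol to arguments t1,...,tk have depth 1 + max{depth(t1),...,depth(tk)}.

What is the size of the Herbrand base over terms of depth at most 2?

1369

First count ground terms of depth ≤ 2.
Let N_k count ground terms of depth at most k. Each non-constant term of depth ≤ k is some function symbol applied to depth-≤(k−1) arguments, giving N_k = 1 + N_{k-1}^2 + N_{k-1}^3.
N_0 = 1
N_1 = 1 + 1^2 + 1^3 = 3
N_2 = 1 + 3^2 + 3^3 = 37
So |H| = 37.
Ground atoms are formed by filling each argument slot of a predicate with a term from H, so an r-ary predicate gives |H|^r atoms:
  Q: 37^2 = 1369
Total ground atoms: 1369.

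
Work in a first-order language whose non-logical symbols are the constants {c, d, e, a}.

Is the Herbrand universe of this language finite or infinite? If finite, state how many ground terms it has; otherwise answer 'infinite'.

4

There are no function symbols, so every ground term is one of the 4 constants.
The Herbrand universe is {c, d, e, a}, which is finite with 4 elements.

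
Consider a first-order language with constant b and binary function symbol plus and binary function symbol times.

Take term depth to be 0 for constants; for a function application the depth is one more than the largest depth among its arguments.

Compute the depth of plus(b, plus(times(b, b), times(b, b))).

depth(times(b, b)) = 1 + max(0, 0) = 1
depth(plus(times(b, b), times(b, b))) = 1 + max(1, 1) = 2
depth(plus(b, plus(times(b, b), times(b, b)))) = 1 + max(0, 2) = 3

3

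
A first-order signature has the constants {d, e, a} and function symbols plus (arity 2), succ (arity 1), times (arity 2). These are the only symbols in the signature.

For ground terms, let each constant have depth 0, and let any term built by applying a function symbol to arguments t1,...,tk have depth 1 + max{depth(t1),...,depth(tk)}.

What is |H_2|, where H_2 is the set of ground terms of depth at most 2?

1179

If N_k denotes the number of depth-≤k ground terms, the 3 constants give N_0 = 3, and each function symbol of arity r contributes N_{k-1}^r new terms at level k: N_k = 3 + N_{k-1}^2 + N_{k-1} + N_{k-1}^2.
N_0 = 3
N_1 = 3 + 3^2 + 3 + 3^2 = 24
N_2 = 3 + 24^2 + 24 + 24^2 = 1179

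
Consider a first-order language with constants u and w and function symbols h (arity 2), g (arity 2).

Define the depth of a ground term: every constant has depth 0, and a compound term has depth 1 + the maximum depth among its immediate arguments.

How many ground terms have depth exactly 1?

8

Let N_k = |{terms of depth ≤ k}|. Then N_0 = 2 and N_k = 2 + N_{k-1}^2 + N_{k-1}^2 for k ≥ 1 (one summand per function symbol, arity giving the exponent).
N_0 = 2
N_1 = 2 + 2^2 + 2^2 = 10
Terms of depth exactly 1: N_1 − N_0 = 10 − 2 = 8.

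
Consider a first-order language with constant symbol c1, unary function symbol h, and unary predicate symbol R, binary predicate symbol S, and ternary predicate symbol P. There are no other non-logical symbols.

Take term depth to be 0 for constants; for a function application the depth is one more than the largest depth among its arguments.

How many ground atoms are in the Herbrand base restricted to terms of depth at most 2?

39

First count ground terms of depth ≤ 2.
Write N_k for the number of ground terms of depth ≤ k. A term of depth ≤ k is either a constant or a function symbol applied to arguments of depth ≤ k−1, so N_k = 1 + N_{k-1}.
N_0 = 1
N_1 = 1 + 1 = 2
N_2 = 1 + 2 = 3
So |H| = 3.
For each predicate symbol, the number of ground atoms is |H| raised to its arity; summing:
  R: 3;  S: 3^2 = 9;  P: 3^3 = 27
Total ground atoms: 3 + 9 + 27 = 39.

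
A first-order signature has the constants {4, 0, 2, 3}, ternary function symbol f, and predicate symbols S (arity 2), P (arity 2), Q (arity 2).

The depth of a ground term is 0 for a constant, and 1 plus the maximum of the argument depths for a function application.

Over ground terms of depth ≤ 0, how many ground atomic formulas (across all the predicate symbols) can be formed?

First count ground terms of depth ≤ 0.
Let N_k = |{terms of depth ≤ k}|. Then N_0 = 4 and N_k = 4 + N_{k-1}^3 for k ≥ 1 (one summand per function symbol, arity giving the exponent).
N_0 = 4
Explicitly: 4, 0, 2, 3.
So |H| = 4.
For each predicate symbol, the number of ground atoms is |H| raised to its arity; summing:
  S: 4^2 = 16;  P: 4^2 = 16;  Q: 4^2 = 16
Total ground atoms: 16 + 16 + 16 = 48.

48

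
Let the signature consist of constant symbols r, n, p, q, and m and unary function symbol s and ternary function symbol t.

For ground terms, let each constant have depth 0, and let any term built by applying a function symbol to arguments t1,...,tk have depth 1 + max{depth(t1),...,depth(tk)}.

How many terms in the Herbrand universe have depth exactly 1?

130

Count level by level. With function symbols s/1, t/3, the terms of depth ≤ k are the 5 constants together with each function applied to depth-≤(k−1) tuples, so N_k = 5 + N_{k-1} + N_{k-1}^3.
N_0 = 5
N_1 = 5 + 5 + 5^3 = 135
Terms of depth exactly 1: N_1 − N_0 = 135 − 5 = 130.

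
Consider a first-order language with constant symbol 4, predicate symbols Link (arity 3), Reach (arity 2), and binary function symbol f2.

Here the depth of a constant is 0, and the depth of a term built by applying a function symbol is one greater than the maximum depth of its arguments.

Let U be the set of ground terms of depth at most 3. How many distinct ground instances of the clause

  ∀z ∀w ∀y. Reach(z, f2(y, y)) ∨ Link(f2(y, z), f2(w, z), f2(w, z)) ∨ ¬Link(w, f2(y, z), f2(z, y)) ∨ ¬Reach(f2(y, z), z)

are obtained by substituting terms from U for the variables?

Ground terms of depth ≤ 3:
  Let N_k = |{terms of depth ≤ k}|. Then N_0 = 1 and N_k = 1 + N_{k-1}^2 for k ≥ 1 (one summand per function symbol, arity giving the exponent).
  N_0 = 1
  N_1 = 1 + 1^2 = 2
  N_2 = 1 + 2^2 = 5
  N_3 = 1 + 5^2 = 26
So there are 26 ground terms available for substitution.
Each of z, w, y ranges independently over the available ground terms, and distinct assignments produce distinct instances.
Number of ground instances = 26^3 = 17576.

17576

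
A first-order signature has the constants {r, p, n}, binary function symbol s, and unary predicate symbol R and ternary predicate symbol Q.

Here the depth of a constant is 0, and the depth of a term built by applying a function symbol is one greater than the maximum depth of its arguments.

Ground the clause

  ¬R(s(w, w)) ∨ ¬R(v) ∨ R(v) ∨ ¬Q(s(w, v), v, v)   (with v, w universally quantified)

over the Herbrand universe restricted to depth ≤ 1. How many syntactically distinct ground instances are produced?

144

Ground terms of depth ≤ 1:
  Let N_k count ground terms of depth at most k. Each non-constant term of depth ≤ k is some function symbol applied to depth-≤(k−1) arguments, giving N_k = 3 + N_{k-1}^2.
  N_0 = 3
  N_1 = 3 + 3^2 = 12
So there are 12 ground terms available for substitution.
The body mentions every one of the 2 quantified variables; since ground terms form a free algebra, no two substitutions collapse to the same formula.
Number of ground instances = 12^2 = 144.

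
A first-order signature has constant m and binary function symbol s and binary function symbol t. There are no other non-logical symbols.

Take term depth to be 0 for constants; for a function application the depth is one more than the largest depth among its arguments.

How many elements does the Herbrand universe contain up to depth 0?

Count level by level. With function symbols s/2, t/2, the terms of depth ≤ k are the 1 constant together with each function applied to depth-≤(k−1) tuples, so N_k = 1 + N_{k-1}^2 + N_{k-1}^2.
N_0 = 1
Explicitly: m.

1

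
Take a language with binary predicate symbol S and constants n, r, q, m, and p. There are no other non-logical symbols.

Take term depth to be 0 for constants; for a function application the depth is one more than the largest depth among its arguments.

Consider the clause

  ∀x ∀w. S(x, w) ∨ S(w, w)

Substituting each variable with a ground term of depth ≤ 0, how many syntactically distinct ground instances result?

25

Ground terms of depth ≤ 0:
  With no function symbols every ground term is a constant, so there are exactly 5 ground terms at every depth bound.
  N_0 = 5
So there are 5 ground terms available for substitution.
The body mentions every one of the 2 quantified variables; since ground terms form a free algebra, no two substitutions collapse to the same formula.
Number of ground instances = 5^2 = 25.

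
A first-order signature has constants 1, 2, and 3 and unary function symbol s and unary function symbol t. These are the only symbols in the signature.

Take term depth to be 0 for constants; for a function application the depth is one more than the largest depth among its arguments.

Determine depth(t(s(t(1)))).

3

depth(t(1)) = 1 + depth(1) = 1 + 0 = 1
depth(s(t(1))) = 1 + depth(t(1)) = 1 + 1 = 2
depth(t(s(t(1)))) = 1 + depth(s(t(1))) = 1 + 2 = 3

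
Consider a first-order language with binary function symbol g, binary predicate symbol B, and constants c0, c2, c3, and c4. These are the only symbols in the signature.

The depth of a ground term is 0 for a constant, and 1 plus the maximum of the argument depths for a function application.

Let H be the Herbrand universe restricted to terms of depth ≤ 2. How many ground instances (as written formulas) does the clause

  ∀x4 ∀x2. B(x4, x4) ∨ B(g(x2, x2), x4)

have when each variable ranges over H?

Ground terms of depth ≤ 2:
  Write N_k for the number of ground terms of depth ≤ k. A term of depth ≤ k is either a constant or a function symbol applied to arguments of depth ≤ k−1, so N_k = 4 + N_{k-1}^2.
  N_0 = 4
  N_1 = 4 + 4^2 = 20
  N_2 = 4 + 20^2 = 404
So there are 404 ground terms available for substitution.
Each of x4, x2 ranges independently over the available ground terms, and distinct assignments produce distinct instances.
Number of ground instances = 404^2 = 163216.

163216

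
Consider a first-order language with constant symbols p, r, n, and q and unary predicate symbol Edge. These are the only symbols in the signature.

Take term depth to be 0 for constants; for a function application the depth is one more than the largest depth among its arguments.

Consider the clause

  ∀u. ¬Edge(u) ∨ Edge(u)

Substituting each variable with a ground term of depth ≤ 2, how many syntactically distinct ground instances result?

4

Ground terms of depth ≤ 2:
  With no function symbols every ground term is a constant, so there are exactly 4 ground terms at every depth bound.
  N_0 = 4
  N_1 = 4
  N_2 = 4
  Explicitly: p, r, n, q.
So there are 4 ground terms available for substitution.
There is 1 variable to instantiate (u),  occurring in at least one literal, so different choices give different ground instances.
Number of ground instances = 4.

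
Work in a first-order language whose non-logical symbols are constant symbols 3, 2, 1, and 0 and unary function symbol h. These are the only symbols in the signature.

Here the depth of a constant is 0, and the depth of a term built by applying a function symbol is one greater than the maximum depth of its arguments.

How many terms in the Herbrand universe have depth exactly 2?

Write N_k for the number of ground terms of depth ≤ k. A term of depth ≤ k is either a constant or a function symbol applied to arguments of depth ≤ k−1, so N_k = 4 + N_{k-1}.
N_0 = 4
N_1 = 4 + 4 = 8
N_2 = 4 + 8 = 12
Terms of depth exactly 2: N_2 − N_1 = 12 − 8 = 4.

4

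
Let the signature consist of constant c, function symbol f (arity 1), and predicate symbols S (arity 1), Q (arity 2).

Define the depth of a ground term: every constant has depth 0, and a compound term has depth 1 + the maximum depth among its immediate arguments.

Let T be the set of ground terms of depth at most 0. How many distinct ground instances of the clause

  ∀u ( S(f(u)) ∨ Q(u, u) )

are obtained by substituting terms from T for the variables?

1

Ground terms of depth ≤ 0:
  Let N_k = |{terms of depth ≤ k}|. Then N_0 = 1 and N_k = 1 + N_{k-1} for k ≥ 1 (one summand per function symbol, arity giving the exponent).
  N_0 = 1
  Explicitly: c.
So there is exactly 1 ground term available for substitution.
There is 1 variable to instantiate (u),  occurring in at least one literal, so different choices give different ground instances.
Number of ground instances = 1.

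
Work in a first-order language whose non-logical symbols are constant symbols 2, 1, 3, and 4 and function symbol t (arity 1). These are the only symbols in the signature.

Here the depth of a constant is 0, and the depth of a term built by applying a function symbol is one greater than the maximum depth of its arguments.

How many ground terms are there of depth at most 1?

Count level by level. With function symbols t/1, the terms of depth ≤ k are the 4 constants together with each function applied to depth-≤(k−1) tuples, so N_k = 4 + N_{k-1}.
N_0 = 4
N_1 = 4 + 4 = 8
Explicitly: 2, 1, 3, 4, t(2), t(1), t(3), t(4).

8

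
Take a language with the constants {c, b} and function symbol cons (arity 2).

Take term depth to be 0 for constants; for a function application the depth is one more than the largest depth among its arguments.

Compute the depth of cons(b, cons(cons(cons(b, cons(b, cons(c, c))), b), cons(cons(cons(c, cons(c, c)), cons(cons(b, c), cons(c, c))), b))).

6

depth(cons(c, c)) = 1 + max(0, 0) = 1
depth(cons(b, cons(c, c))) = 1 + max(0, 1) = 2
depth(cons(b, cons(b, cons(c, c)))) = 1 + max(0, 2) = 3
depth(cons(cons(b, cons(b, cons(c, c))), b)) = 1 + max(3, 0) = 4
depth(cons(c, cons(c, c))) = 1 + max(0, 1) = 2
depth(cons(b, c)) = 1 + max(0, 0) = 1
depth(cons(cons(b, c), cons(c, c))) = 1 + max(1, 1) = 2
depth(cons(cons(c, cons(c, c)), cons(cons(b, c), cons(c, c)))) = 1 + max(2, 2) = 3
depth(cons(cons(cons(c, cons(c, c)), cons(cons(b, c), cons(c, c))), b)) = 1 + max(3, 0) = 4
depth(cons(cons(cons(b, cons(b, cons(c, c))), b), cons(cons(cons(c, cons(c, c)), cons(cons(b, c), cons(c, c))), b))) = 1 + max(4, 4) = 5
depth(cons(b, cons(cons(cons(b, cons(b, cons(c, c))), b), cons(cons(cons(c, cons(c, c)), cons(cons(b, c), cons(c, c))), b)))) = 1 + max(0, 5) = 6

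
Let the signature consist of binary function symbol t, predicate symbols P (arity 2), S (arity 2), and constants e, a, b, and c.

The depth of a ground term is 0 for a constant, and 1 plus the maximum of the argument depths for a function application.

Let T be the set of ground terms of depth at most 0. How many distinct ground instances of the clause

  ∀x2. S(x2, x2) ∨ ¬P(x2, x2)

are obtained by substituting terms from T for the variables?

Ground terms of depth ≤ 0:
  Count level by level. With function symbols t/2, the terms of depth ≤ k are the 4 constants together with each function applied to depth-≤(k−1) tuples, so N_k = 4 + N_{k-1}^2.
  N_0 = 4
  Explicitly: e, a, b, c.
So there are 4 ground terms available for substitution.
The variable x2 ranges independently over the available ground terms, and distinct assignments produce distinct instances.
Number of ground instances = 4.

4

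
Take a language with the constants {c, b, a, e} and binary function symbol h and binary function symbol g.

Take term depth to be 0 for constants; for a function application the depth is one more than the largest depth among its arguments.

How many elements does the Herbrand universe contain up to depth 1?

36

Let N_k count ground terms of depth at most k. Each non-constant term of depth ≤ k is some function symbol applied to depth-≤(k−1) arguments, giving N_k = 4 + N_{k-1}^2 + N_{k-1}^2.
N_0 = 4
N_1 = 4 + 4^2 + 4^2 = 36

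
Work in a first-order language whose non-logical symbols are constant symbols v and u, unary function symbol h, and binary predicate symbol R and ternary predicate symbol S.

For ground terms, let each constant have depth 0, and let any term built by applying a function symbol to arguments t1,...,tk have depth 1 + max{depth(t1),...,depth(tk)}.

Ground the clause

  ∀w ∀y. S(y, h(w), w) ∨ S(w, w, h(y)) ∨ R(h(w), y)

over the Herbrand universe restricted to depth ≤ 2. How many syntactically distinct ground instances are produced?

36

Ground terms of depth ≤ 2:
  Count level by level. With function symbols h/1, the terms of depth ≤ k are the 2 constants together with each function applied to depth-≤(k−1) tuples, so N_k = 2 + N_{k-1}.
  N_0 = 2
  N_1 = 2 + 2 = 4
  N_2 = 2 + 4 = 6
  Explicitly: v, u, h(v), h(u), h(h(v)), h(h(u)).
So there are 6 ground terms available for substitution.
There are 2 variables to instantiate (w, y), each occurring in at least one literal, so different choices give different ground instances.
Number of ground instances = 6^2 = 36.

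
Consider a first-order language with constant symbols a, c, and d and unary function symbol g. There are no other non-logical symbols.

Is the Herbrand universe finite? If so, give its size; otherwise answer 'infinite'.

infinite

The signature has at least one function symbol (g, arity 1) and at least one constant (a).
Iterating g gives infinitely many distinct ground terms: a, g(a), g(g(a)), ...
So the Herbrand universe is infinite.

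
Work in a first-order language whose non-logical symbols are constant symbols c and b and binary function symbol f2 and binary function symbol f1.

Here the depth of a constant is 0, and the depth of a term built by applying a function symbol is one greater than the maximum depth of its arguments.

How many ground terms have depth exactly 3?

If N_k denotes the number of depth-≤k ground terms, the 2 constants give N_0 = 2, and each function symbol of arity r contributes N_{k-1}^r new terms at level k: N_k = 2 + N_{k-1}^2 + N_{k-1}^2.
N_0 = 2
N_1 = 2 + 2^2 + 2^2 = 10
N_2 = 2 + 10^2 + 10^2 = 202
N_3 = 2 + 202^2 + 202^2 = 81610
Terms of depth exactly 3: N_3 − N_2 = 81610 − 202 = 81408.

81408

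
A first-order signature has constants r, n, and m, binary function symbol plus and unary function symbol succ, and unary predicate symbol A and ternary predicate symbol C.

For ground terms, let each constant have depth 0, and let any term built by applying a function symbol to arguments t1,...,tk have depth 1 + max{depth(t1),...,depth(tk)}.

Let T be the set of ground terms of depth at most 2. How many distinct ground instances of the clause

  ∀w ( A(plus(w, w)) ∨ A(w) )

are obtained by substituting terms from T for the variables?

243

Ground terms of depth ≤ 2:
  If N_k denotes the number of depth-≤k ground terms, the 3 constants give N_0 = 3, and each function symbol of arity r contributes N_{k-1}^r new terms at level k: N_k = 3 + N_{k-1}^2 + N_{k-1}.
  N_0 = 3
  N_1 = 3 + 3^2 + 3 = 15
  N_2 = 3 + 15^2 + 15 = 243
So there are 243 ground terms available for substitution.
The variable w ranges independently over the available ground terms, and distinct assignments produce distinct instances.
Number of ground instances = 243.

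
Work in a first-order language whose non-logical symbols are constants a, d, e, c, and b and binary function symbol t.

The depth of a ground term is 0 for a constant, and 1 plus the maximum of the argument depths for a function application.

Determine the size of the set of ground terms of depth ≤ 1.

30

Count level by level. With function symbols t/2, the terms of depth ≤ k are the 5 constants together with each function applied to depth-≤(k−1) tuples, so N_k = 5 + N_{k-1}^2.
N_0 = 5
N_1 = 5 + 5^2 = 30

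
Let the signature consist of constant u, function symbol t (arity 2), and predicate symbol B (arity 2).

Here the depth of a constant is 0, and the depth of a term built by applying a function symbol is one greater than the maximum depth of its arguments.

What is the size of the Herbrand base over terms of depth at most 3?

First count ground terms of depth ≤ 3.
Write N_k for the number of ground terms of depth ≤ k. A term of depth ≤ k is either a constant or a function symbol applied to arguments of depth ≤ k−1, so N_k = 1 + N_{k-1}^2.
N_0 = 1
N_1 = 1 + 1^2 = 2
N_2 = 1 + 2^2 = 5
N_3 = 1 + 5^2 = 26
So |H| = 26.
Each predicate of arity r yields |H|^r ground atoms (one per choice of an r-tuple from H):
  B: 26^2 = 676
Total ground atoms: 676.

676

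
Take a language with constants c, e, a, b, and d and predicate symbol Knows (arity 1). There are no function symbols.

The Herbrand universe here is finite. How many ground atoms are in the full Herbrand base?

5

With no function symbols, the Herbrand universe is just the 5 constants.
Ground atoms per predicate: Knows: 5.
Herbrand base size = 5 = 5.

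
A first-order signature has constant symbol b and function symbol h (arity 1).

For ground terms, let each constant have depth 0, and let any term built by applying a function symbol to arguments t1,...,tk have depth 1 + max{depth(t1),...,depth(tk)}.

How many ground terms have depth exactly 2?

Let N_k count ground terms of depth at most k. Each non-constant term of depth ≤ k is some function symbol applied to depth-≤(k−1) arguments, giving N_k = 1 + N_{k-1}.
N_0 = 1
N_1 = 1 + 1 = 2
N_2 = 1 + 2 = 3
Terms of depth exactly 2: N_2 − N_1 = 3 − 2 = 1.

1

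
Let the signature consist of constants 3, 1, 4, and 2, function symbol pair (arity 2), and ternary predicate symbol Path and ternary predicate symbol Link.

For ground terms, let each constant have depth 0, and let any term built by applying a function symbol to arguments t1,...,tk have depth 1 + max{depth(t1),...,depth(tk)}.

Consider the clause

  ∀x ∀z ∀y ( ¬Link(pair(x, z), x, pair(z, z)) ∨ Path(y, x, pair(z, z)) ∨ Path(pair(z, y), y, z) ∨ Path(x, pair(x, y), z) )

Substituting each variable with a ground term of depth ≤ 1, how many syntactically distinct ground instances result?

Ground terms of depth ≤ 1:
  If N_k denotes the number of depth-≤k ground terms, the 4 constants give N_0 = 4, and each function symbol of arity r contributes N_{k-1}^r new terms at level k: N_k = 4 + N_{k-1}^2.
  N_0 = 4
  N_1 = 4 + 4^2 = 20
So there are 20 ground terms available for substitution.
Each of x, z, y ranges independently over the available ground terms, and distinct assignments produce distinct instances.
Number of ground instances = 20^3 = 8000.

8000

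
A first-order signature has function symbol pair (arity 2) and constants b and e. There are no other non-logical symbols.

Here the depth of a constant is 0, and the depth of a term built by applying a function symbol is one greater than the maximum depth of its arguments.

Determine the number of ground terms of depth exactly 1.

Let N_k = |{terms of depth ≤ k}|. Then N_0 = 2 and N_k = 2 + N_{k-1}^2 for k ≥ 1 (one summand per function symbol, arity giving the exponent).
N_0 = 2
N_1 = 2 + 2^2 = 6
Terms of depth exactly 1: N_1 − N_0 = 6 − 2 = 4.

4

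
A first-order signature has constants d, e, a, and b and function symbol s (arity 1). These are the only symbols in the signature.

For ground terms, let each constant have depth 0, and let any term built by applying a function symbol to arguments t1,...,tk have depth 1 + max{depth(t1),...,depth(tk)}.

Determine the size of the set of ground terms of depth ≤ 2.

If N_k denotes the number of depth-≤k ground terms, the 4 constants give N_0 = 4, and each function symbol of arity r contributes N_{k-1}^r new terms at level k: N_k = 4 + N_{k-1}.
N_0 = 4
N_1 = 4 + 4 = 8
N_2 = 4 + 8 = 12
Explicitly: d, e, a, b, s(d), s(e), s(a), s(b), s(s(d)), s(s(e)), s(s(a)), s(s(b)).

12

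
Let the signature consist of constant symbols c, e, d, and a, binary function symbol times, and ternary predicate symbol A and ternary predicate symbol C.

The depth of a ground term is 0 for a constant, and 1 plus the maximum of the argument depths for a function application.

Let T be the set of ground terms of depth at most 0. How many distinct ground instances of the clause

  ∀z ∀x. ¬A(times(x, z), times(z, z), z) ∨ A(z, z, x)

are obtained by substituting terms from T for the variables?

16

Ground terms of depth ≤ 0:
  If N_k denotes the number of depth-≤k ground terms, the 4 constants give N_0 = 4, and each function symbol of arity r contributes N_{k-1}^r new terms at level k: N_k = 4 + N_{k-1}^2.
  N_0 = 4
  Explicitly: c, e, d, a.
So there are 4 ground terms available for substitution.
The body mentions every one of the 2 quantified variables; since ground terms form a free algebra, no two substitutions collapse to the same formula.
Number of ground instances = 4^2 = 16.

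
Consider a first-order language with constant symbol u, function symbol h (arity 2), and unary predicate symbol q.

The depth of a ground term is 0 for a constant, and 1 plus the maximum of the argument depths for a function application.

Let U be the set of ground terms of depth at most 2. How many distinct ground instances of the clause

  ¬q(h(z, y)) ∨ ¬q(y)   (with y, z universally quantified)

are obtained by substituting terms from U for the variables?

Ground terms of depth ≤ 2:
  If N_k denotes the number of depth-≤k ground terms, the 1 constant gives N_0 = 1, and each function symbol of arity r contributes N_{k-1}^r new terms at level k: N_k = 1 + N_{k-1}^2.
  N_0 = 1
  N_1 = 1 + 1^2 = 2
  N_2 = 1 + 2^2 = 5
  Explicitly: u, h(u, u), h(u, h(u, u)), h(h(u, u), u), h(h(u, u), h(u, u)).
So there are 5 ground terms available for substitution.
The clause has 2 distinct variables (y, z), each appearing in the body. In the free term algebra distinct substitutions yield syntactically distinct ground instances.
Number of ground instances = 5^2 = 25.

25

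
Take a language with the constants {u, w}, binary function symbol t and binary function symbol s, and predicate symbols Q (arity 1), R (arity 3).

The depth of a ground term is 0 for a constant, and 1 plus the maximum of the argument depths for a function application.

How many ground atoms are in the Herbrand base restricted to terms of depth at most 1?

1010

First count ground terms of depth ≤ 1.
If N_k denotes the number of depth-≤k ground terms, the 2 constants give N_0 = 2, and each function symbol of arity r contributes N_{k-1}^r new terms at level k: N_k = 2 + N_{k-1}^2 + N_{k-1}^2.
N_0 = 2
N_1 = 2 + 2^2 + 2^2 = 10
Explicitly: u, w, t(u, u), t(u, w), t(w, u), t(w, w), s(u, u), s(u, w), s(w, u), s(w, w).
So |H| = 10.
A ground atom is a predicate applied to a tuple of terms from H, so the count is the sum over predicates of |H|^arity:
  Q: 10;  R: 10^3 = 1000
Total ground atoms: 10 + 1000 = 1010.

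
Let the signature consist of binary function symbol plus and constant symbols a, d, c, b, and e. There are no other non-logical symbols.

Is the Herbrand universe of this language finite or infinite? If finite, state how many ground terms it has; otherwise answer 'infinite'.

The signature has at least one function symbol (plus, arity 2) and at least one constant (a).
Iterating plus gives infinitely many distinct ground terms: a, plus(a, a), plus(plus(a, a), plus(a, a)), ...
So the Herbrand universe is infinite.

infinite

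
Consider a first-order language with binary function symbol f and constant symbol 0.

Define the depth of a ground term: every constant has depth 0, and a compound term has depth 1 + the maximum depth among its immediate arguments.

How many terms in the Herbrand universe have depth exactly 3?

Write N_k for the number of ground terms of depth ≤ k. A term of depth ≤ k is either a constant or a function symbol applied to arguments of depth ≤ k−1, so N_k = 1 + N_{k-1}^2.
N_0 = 1
N_1 = 1 + 1^2 = 2
N_2 = 1 + 2^2 = 5
N_3 = 1 + 5^2 = 26
Terms of depth exactly 3: N_3 − N_2 = 26 − 5 = 21.

21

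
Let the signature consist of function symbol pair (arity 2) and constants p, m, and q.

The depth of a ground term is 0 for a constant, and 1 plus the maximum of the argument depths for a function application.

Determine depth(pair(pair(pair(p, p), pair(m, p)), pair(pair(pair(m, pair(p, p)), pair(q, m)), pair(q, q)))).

5

depth(pair(p, p)) = 1 + max(0, 0) = 1
depth(pair(m, p)) = 1 + max(0, 0) = 1
depth(pair(pair(p, p), pair(m, p))) = 1 + max(1, 1) = 2
depth(pair(m, pair(p, p))) = 1 + max(0, 1) = 2
depth(pair(q, m)) = 1 + max(0, 0) = 1
depth(pair(pair(m, pair(p, p)), pair(q, m))) = 1 + max(2, 1) = 3
depth(pair(q, q)) = 1 + max(0, 0) = 1
depth(pair(pair(pair(m, pair(p, p)), pair(q, m)), pair(q, q))) = 1 + max(3, 1) = 4
depth(pair(pair(pair(p, p), pair(m, p)), pair(pair(pair(m, pair(p, p)), pair(q, m)), pair(q, q)))) = 1 + max(2, 4) = 5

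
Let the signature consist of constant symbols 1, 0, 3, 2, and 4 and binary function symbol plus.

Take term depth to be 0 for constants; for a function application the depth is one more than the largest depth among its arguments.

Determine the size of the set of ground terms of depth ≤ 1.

30

Let N_k count ground terms of depth at most k. Each non-constant term of depth ≤ k is some function symbol applied to depth-≤(k−1) arguments, giving N_k = 5 + N_{k-1}^2.
N_0 = 5
N_1 = 5 + 5^2 = 30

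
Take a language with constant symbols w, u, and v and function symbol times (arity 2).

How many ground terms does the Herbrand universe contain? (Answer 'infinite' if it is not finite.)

infinite

The signature has at least one function symbol (times, arity 2) and at least one constant (w).
Iterating times gives infinitely many distinct ground terms: w, times(w, w), times(times(w, w), times(w, w)), ...
So the Herbrand universe is infinite.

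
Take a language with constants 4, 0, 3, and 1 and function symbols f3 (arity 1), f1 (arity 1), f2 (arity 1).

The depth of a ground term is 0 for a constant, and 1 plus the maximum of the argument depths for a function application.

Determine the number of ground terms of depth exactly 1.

Count level by level. With function symbols f3/1, f1/1, f2/1, the terms of depth ≤ k are the 4 constants together with each function applied to depth-≤(k−1) tuples, so N_k = 4 + N_{k-1} + N_{k-1} + N_{k-1}.
N_0 = 4
N_1 = 4 + 4 + 4 + 4 = 16
Terms of depth exactly 1: N_1 − N_0 = 16 − 4 = 12.

12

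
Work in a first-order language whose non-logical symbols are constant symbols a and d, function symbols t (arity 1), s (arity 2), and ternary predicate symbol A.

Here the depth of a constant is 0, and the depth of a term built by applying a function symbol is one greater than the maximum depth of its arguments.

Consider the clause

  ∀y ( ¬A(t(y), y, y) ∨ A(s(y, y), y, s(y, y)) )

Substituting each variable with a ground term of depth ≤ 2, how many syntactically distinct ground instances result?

Ground terms of depth ≤ 2:
  Let N_k = |{terms of depth ≤ k}|. Then N_0 = 2 and N_k = 2 + N_{k-1} + N_{k-1}^2 for k ≥ 1 (one summand per function symbol, arity giving the exponent).
  N_0 = 2
  N_1 = 2 + 2 + 2^2 = 8
  N_2 = 2 + 8 + 8^2 = 74
So there are 74 ground terms available for substitution.
The clause has 1 distinct variable (y), which appears in the body. In the free term algebra distinct substitutions yield syntactically distinct ground instances.
Number of ground instances = 74.

74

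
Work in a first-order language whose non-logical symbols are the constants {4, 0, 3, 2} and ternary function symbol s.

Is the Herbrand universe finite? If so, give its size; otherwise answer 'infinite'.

The signature has at least one function symbol (s, arity 3) and at least one constant (4).
Iterating s gives infinitely many distinct ground terms: 4, s(4, 4, 4), s(s(4, 4, 4), s(4, 4, 4), s(4, 4, 4)), ...
So the Herbrand universe is infinite.

infinite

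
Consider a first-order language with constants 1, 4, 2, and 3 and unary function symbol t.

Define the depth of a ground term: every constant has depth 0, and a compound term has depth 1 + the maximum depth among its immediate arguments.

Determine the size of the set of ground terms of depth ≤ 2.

12

Let N_k = |{terms of depth ≤ k}|. Then N_0 = 4 and N_k = 4 + N_{k-1} for k ≥ 1 (one summand per function symbol, arity giving the exponent).
N_0 = 4
N_1 = 4 + 4 = 8
N_2 = 4 + 8 = 12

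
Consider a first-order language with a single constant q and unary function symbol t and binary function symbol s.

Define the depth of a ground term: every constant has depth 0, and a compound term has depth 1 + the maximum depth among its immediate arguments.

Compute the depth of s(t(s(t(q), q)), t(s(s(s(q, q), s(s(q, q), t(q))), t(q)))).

depth(t(q)) = 1 + depth(q) = 1 + 0 = 1
depth(s(t(q), q)) = 1 + max(1, 0) = 2
depth(t(s(t(q), q))) = 1 + depth(s(t(q), q)) = 1 + 2 = 3
depth(s(q, q)) = 1 + max(0, 0) = 1
depth(s(s(q, q), t(q))) = 1 + max(1, 1) = 2
depth(s(s(q, q), s(s(q, q), t(q)))) = 1 + max(1, 2) = 3
depth(s(s(s(q, q), s(s(q, q), t(q))), t(q))) = 1 + max(3, 1) = 4
depth(t(s(s(s(q, q), s(s(q, q), t(q))), t(q)))) = 1 + depth(s(s(s(q, q), s(s(q, q), t(q))), t(q))) = 1 + 4 = 5
depth(s(t(s(t(q), q)), t(s(s(s(q, q), s(s(q, q), t(q))), t(q))))) = 1 + max(3, 5) = 6

6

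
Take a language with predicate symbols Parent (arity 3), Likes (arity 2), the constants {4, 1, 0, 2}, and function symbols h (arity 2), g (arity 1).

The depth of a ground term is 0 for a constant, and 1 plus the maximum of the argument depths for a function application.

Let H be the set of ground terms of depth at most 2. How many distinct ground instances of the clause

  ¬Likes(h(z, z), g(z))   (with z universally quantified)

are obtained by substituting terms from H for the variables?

Ground terms of depth ≤ 2:
  Let N_k = |{terms of depth ≤ k}|. Then N_0 = 4 and N_k = 4 + N_{k-1}^2 + N_{k-1} for k ≥ 1 (one summand per function symbol, arity giving the exponent).
  N_0 = 4
  N_1 = 4 + 4^2 + 4 = 24
  N_2 = 4 + 24^2 + 24 = 604
So there are 604 ground terms available for substitution.
There is 1 variable to instantiate (z),  occurring in at least one literal, so different choices give different ground instances.
Number of ground instances = 604.

604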